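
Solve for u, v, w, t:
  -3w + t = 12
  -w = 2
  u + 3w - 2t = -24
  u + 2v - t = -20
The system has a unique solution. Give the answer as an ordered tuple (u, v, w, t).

(-6, -4, -2, 6)

Form the augmented matrix and row-reduce:
  [ 0  0  -3   1  |   12 ]
  [ 0  0  -1   0  |    2 ]
  [ 1  0   3  -2  |  -24 ]
  [ 1  2   0  -1  |  -20 ]
R1 <=> R3
R4 → R4 − R1
R2 <=> R4
R2 → 1/2·R2
R3 → -1/3·R3
R4 → R4 + R3
R4 → -3·R4
R3 → R3 + 1/3·R4
R2 → R2 − 1/2·R4
R1 → R1 + 2·R4
R2 → R2 + 3/2·R3
R1 → R1 − 3·R3
Reading off the last column: u = -6, v = -4, w = -2, t = 6.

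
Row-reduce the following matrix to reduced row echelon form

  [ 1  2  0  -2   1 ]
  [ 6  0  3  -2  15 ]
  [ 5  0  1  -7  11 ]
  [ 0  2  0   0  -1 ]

Subtract 6 times R1 from R2.
  [ 1    2  0  -2   1 ]
  [ 0  -12  3  10   9 ]
  [ 5    0  1  -7  11 ]
  [ 0    2  0   0  -1 ]
Subtract 5 times R1 from R3.
  [ 1    2  0  -2   1 ]
  [ 0  -12  3  10   9 ]
  [ 0  -10  1   3   6 ]
  [ 0    2  0   0  -1 ]
Multiply R2 by -1/12.
  [ 1    2     0    -2     1 ]
  [ 0    1  -1/4  -5/6  -3/4 ]
  [ 0  -10     1     3     6 ]
  [ 0    2     0     0    -1 ]
Add 10 times R2 to R3.
  [ 1  2     0     -2     1 ]
  [ 0  1  -1/4   -5/6  -3/4 ]
  [ 0  0  -3/2  -16/3  -3/2 ]
  [ 0  2     0      0    -1 ]
Subtract 2 times R2 from R4.
  [ 1  2     0     -2     1 ]
  [ 0  1  -1/4   -5/6  -3/4 ]
  [ 0  0  -3/2  -16/3  -3/2 ]
  [ 0  0   1/2    5/3   1/2 ]
Multiply R3 by -2/3.
  [ 1  2     0    -2     1 ]
  [ 0  1  -1/4  -5/6  -3/4 ]
  [ 0  0     1  32/9     1 ]
  [ 0  0   1/2   5/3   1/2 ]
Subtract 1/2 times R3 from R4.
  [ 1  2     0    -2     1 ]
  [ 0  1  -1/4  -5/6  -3/4 ]
  [ 0  0     1  32/9     1 ]
  [ 0  0     0  -1/9     0 ]
Multiply R4 by -9.
  [ 1  2     0    -2     1 ]
  [ 0  1  -1/4  -5/6  -3/4 ]
  [ 0  0     1  32/9     1 ]
  [ 0  0     0     1     0 ]
Subtract 32/9 times R4 from R3.
  [ 1  2     0    -2     1 ]
  [ 0  1  -1/4  -5/6  -3/4 ]
  [ 0  0     1     0     1 ]
  [ 0  0     0     1     0 ]
Add 5/6 times R4 to R2.
  [ 1  2     0  -2     1 ]
  [ 0  1  -1/4   0  -3/4 ]
  [ 0  0     1   0     1 ]
  [ 0  0     0   1     0 ]
Add 2 times R4 to R1.
  [ 1  2     0  0     1 ]
  [ 0  1  -1/4  0  -3/4 ]
  [ 0  0     1  0     1 ]
  [ 0  0     0  1     0 ]
Add 1/4 times R3 to R2.
  [ 1  2  0  0     1 ]
  [ 0  1  0  0  -1/2 ]
  [ 0  0  1  0     1 ]
  [ 0  0  0  1     0 ]
Subtract 2 times R2 from R1.
  [ 1  0  0  0     2 ]
  [ 0  1  0  0  -1/2 ]
  [ 0  0  1  0     1 ]
  [ 0  0  0  1     0 ]

[[1, 0, 0, 0, 2], [0, 1, 0, 0, -1/2], [0, 0, 1, 0, 1], [0, 0, 0, 1, 0]]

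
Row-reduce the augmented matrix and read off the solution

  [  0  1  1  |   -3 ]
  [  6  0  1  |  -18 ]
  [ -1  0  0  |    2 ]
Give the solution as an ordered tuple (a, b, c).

r1 ↔ r2
r1 -> 1/6·r1
r3 -> r3 + r1
r3 -> 6·r3
r2 -> r2 − r3
r1 -> r1 − 1/6·r3
Reading off the last column: a = -2, b = 3, c = -6.

(-2, 3, -6)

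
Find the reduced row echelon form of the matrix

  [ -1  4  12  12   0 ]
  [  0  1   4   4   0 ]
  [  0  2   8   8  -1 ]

[[1, 0, 4, 4, 0], [0, 1, 4, 4, 0], [0, 0, 0, 0, 1]]

R1 := -1·R1
R3 := R3 − 2·R2
R3 := -1·R3
R1 := R1 + 4·R2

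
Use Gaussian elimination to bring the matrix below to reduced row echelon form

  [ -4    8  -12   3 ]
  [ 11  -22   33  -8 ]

R1 → -1/4·R1
  [  1   -2   3  -3/4 ]
  [ 11  -22  33    -8 ]
R2 → R2 − 11·R1
  [ 1  -2  3  -3/4 ]
  [ 0   0  0   1/4 ]
R2 → 4·R2
  [ 1  -2  3  -3/4 ]
  [ 0   0  0     1 ]
R1 → R1 + 3/4·R2
  [ 1  -2  3  0 ]
  [ 0   0  0  1 ]

[[1, -2, 3, 0], [0, 0, 0, 1]]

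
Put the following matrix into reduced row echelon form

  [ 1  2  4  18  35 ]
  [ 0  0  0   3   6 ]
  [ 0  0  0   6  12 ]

[[1, 2, 4, 0, -1], [0, 0, 0, 1, 2], [0, 0, 0, 0, 0]]

Multiply R2 by 1/3.
  [ 1  2  4  18  35 ]
  [ 0  0  0   1   2 ]
  [ 0  0  0   6  12 ]
Subtract 6 times R2 from R3.
  [ 1  2  4  18  35 ]
  [ 0  0  0   1   2 ]
  [ 0  0  0   0   0 ]
Subtract 18 times R2 from R1.
  [ 1  2  4  0  -1 ]
  [ 0  0  0  1   2 ]
  [ 0  0  0  0   0 ]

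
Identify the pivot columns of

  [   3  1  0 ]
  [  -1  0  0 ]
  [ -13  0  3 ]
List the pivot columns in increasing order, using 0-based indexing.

R1 → 1/3·R1
  [   1  1/3  0 ]
  [  -1    0  0 ]
  [ -13    0  3 ]
R2 → R2 + R1
  [   1  1/3  0 ]
  [   0  1/3  0 ]
  [ -13    0  3 ]
R3 → R3 + 13·R1
  [ 1   1/3  0 ]
  [ 0   1/3  0 ]
  [ 0  13/3  3 ]
R2 → 3·R2
  [ 1   1/3  0 ]
  [ 0     1  0 ]
  [ 0  13/3  3 ]
R3 → R3 − 13/3·R2
  [ 1  1/3  0 ]
  [ 0    1  0 ]
  [ 0    0  3 ]
R3 → 1/3·R3
  [ 1  1/3  0 ]
  [ 0    1  0 ]
  [ 0    0  1 ]
R1 → R1 − 1/3·R2
  [ 1  0  0 ]
  [ 0  1  0 ]
  [ 0  0  1 ]
Pivot columns are the columns containing a leading 1.

0, 1, 2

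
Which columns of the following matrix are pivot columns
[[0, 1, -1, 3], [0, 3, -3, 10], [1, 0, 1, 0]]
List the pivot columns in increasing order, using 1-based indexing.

r1 ↔ r3
  [ 1  0   1   0 ]
  [ 0  3  -3  10 ]
  [ 0  1  -1   3 ]
r2 := 1/3·r2
  [ 1  0   1     0 ]
  [ 0  1  -1  10/3 ]
  [ 0  1  -1     3 ]
r3 := r3 − r2
  [ 1  0   1     0 ]
  [ 0  1  -1  10/3 ]
  [ 0  0   0  -1/3 ]
r3 := -3·r3
  [ 1  0   1     0 ]
  [ 0  1  -1  10/3 ]
  [ 0  0   0     1 ]
r2 := r2 − 10/3·r3
  [ 1  0   1  0 ]
  [ 0  1  -1  0 ]
  [ 0  0   0  1 ]
Pivot columns are the columns containing a leading 1.

1, 2, 4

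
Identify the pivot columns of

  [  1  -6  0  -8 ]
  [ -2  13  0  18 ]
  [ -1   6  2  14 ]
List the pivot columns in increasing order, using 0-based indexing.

0, 1, 2

ρ2 -> ρ2 + 2·ρ1
  [  1  -6  0  -8 ]
  [  0   1  0   2 ]
  [ -1   6  2  14 ]
ρ3 -> ρ3 + ρ1
  [ 1  -6  0  -8 ]
  [ 0   1  0   2 ]
  [ 0   0  2   6 ]
ρ3 -> 1/2·ρ3
  [ 1  -6  0  -8 ]
  [ 0   1  0   2 ]
  [ 0   0  1   3 ]
ρ1 -> ρ1 + 6·ρ2
  [ 1  0  0  4 ]
  [ 0  1  0  2 ]
  [ 0  0  1  3 ]
Pivot columns are the columns containing a leading 1.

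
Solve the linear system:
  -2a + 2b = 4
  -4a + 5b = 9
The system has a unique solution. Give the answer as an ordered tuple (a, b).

Form the augmented matrix and row-reduce:
  [ -2  2  |  4 ]
  [ -4  5  |  9 ]
Multiply r1 by -1/2.
  [  1  -1  |  -2 ]
  [ -4   5  |   9 ]
Add 4 times r1 to r2.
  [ 1  -1  |  -2 ]
  [ 0   1  |   1 ]
Add r2 to r1.
  [ 1  0  |  -1 ]
  [ 0  1  |   1 ]
Reading off the last column: a = -1, b = 1.

(-1, 1)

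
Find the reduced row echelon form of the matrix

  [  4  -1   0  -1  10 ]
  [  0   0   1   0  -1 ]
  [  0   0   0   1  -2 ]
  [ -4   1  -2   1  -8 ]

Multiply ρ1 by 1/4.
  [  1  -1/4   0  -1/4  5/2 ]
  [  0     0   1     0   -1 ]
  [  0     0   0     1   -2 ]
  [ -4     1  -2     1   -8 ]
Add 4 times ρ1 to ρ4.
  [ 1  -1/4   0  -1/4  5/2 ]
  [ 0     0   1     0   -1 ]
  [ 0     0   0     1   -2 ]
  [ 0     0  -2     0    2 ]
Add 2 times ρ2 to ρ4.
  [ 1  -1/4  0  -1/4  5/2 ]
  [ 0     0  1     0   -1 ]
  [ 0     0  0     1   -2 ]
  [ 0     0  0     0    0 ]
Add 1/4 times ρ3 to ρ1.
  [ 1  -1/4  0  0   2 ]
  [ 0     0  1  0  -1 ]
  [ 0     0  0  1  -2 ]
  [ 0     0  0  0   0 ]

[[1, -1/4, 0, 0, 2], [0, 0, 1, 0, -1], [0, 0, 0, 1, -2], [0, 0, 0, 0, 0]]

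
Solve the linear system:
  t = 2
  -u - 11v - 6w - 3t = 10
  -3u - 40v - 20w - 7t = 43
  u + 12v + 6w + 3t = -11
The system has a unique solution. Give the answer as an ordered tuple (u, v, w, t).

Form the augmented matrix and row-reduce:
  [  0    0    0   1  |    2 ]
  [ -1  -11   -6  -3  |   10 ]
  [ -3  -40  -20  -7  |   43 ]
  [  1   12    6   3  |  -11 ]
Swap r1 and r2.
  [ -1  -11   -6  -3  |   10 ]
  [  0    0    0   1  |    2 ]
  [ -3  -40  -20  -7  |   43 ]
  [  1   12    6   3  |  -11 ]
Multiply r1 by -1.
  [  1   11    6   3  |  -10 ]
  [  0    0    0   1  |    2 ]
  [ -3  -40  -20  -7  |   43 ]
  [  1   12    6   3  |  -11 ]
Add 3 times r1 to r3.
  [ 1  11   6  3  |  -10 ]
  [ 0   0   0  1  |    2 ]
  [ 0  -7  -2  2  |   13 ]
  [ 1  12   6  3  |  -11 ]
Subtract r1 from r4.
  [ 1  11   6  3  |  -10 ]
  [ 0   0   0  1  |    2 ]
  [ 0  -7  -2  2  |   13 ]
  [ 0   1   0  0  |   -1 ]
Swap r2 and r3.
  [ 1  11   6  3  |  -10 ]
  [ 0  -7  -2  2  |   13 ]
  [ 0   0   0  1  |    2 ]
  [ 0   1   0  0  |   -1 ]
Multiply r2 by -1/7.
  [ 1  11    6     3  |    -10 ]
  [ 0   1  2/7  -2/7  |  -13/7 ]
  [ 0   0    0     1  |      2 ]
  [ 0   1    0     0  |     -1 ]
Subtract r2 from r4.
  [ 1  11     6     3  |    -10 ]
  [ 0   1   2/7  -2/7  |  -13/7 ]
  [ 0   0     0     1  |      2 ]
  [ 0   0  -2/7   2/7  |    6/7 ]
Swap r3 and r4.
  [ 1  11     6     3  |    -10 ]
  [ 0   1   2/7  -2/7  |  -13/7 ]
  [ 0   0  -2/7   2/7  |    6/7 ]
  [ 0   0     0     1  |      2 ]
Multiply r3 by -7/2.
  [ 1  11    6     3  |    -10 ]
  [ 0   1  2/7  -2/7  |  -13/7 ]
  [ 0   0    1    -1  |     -3 ]
  [ 0   0    0     1  |      2 ]
Add r4 to r3.
  [ 1  11    6     3  |    -10 ]
  [ 0   1  2/7  -2/7  |  -13/7 ]
  [ 0   0    1     0  |     -1 ]
  [ 0   0    0     1  |      2 ]
Add 2/7 times r4 to r2.
  [ 1  11    6  3  |   -10 ]
  [ 0   1  2/7  0  |  -9/7 ]
  [ 0   0    1  0  |    -1 ]
  [ 0   0    0  1  |     2 ]
Subtract 3 times r4 from r1.
  [ 1  11    6  0  |   -16 ]
  [ 0   1  2/7  0  |  -9/7 ]
  [ 0   0    1  0  |    -1 ]
  [ 0   0    0  1  |     2 ]
Subtract 2/7 times r3 from r2.
  [ 1  11  6  0  |  -16 ]
  [ 0   1  0  0  |   -1 ]
  [ 0   0  1  0  |   -1 ]
  [ 0   0  0  1  |    2 ]
Subtract 6 times r3 from r1.
  [ 1  11  0  0  |  -10 ]
  [ 0   1  0  0  |   -1 ]
  [ 0   0  1  0  |   -1 ]
  [ 0   0  0  1  |    2 ]
Subtract 11 times r2 from r1.
  [ 1  0  0  0  |   1 ]
  [ 0  1  0  0  |  -1 ]
  [ 0  0  1  0  |  -1 ]
  [ 0  0  0  1  |   2 ]
Reading off the last column: u = 1, v = -1, w = -1, t = 2.

(1, -1, -1, 2)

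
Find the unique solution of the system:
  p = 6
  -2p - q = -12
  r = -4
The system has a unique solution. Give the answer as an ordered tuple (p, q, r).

(6, 0, -4)

Form the augmented matrix and row-reduce:
  [  1   0  0  |    6 ]
  [ -2  -1  0  |  -12 ]
  [  0   0  1  |   -4 ]
Add 2 times R1 to R2.
  [ 1   0  0  |   6 ]
  [ 0  -1  0  |   0 ]
  [ 0   0  1  |  -4 ]
Multiply R2 by -1.
  [ 1  0  0  |   6 ]
  [ 0  1  0  |   0 ]
  [ 0  0  1  |  -4 ]
Reading off the last column: p = 6, q = 0, r = -4.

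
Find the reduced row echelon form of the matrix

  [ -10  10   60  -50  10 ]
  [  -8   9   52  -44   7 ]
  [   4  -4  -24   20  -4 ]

r1 -> -1/10·r1
r2 -> r2 + 8·r1
r3 -> r3 − 4·r1
r1 -> r1 + r2

[[1, 0, -2, 1, -2], [0, 1, 4, -4, -1], [0, 0, 0, 0, 0]]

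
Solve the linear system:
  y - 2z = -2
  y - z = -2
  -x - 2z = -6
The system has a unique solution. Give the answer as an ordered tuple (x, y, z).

Form the augmented matrix and row-reduce:
  [  0  1  -2  |  -2 ]
  [  0  1  -1  |  -2 ]
  [ -1  0  -2  |  -6 ]
R1 <=> R3
  [ -1  0  -2  |  -6 ]
  [  0  1  -1  |  -2 ]
  [  0  1  -2  |  -2 ]
R1 -> -1·R1
  [ 1  0   2  |   6 ]
  [ 0  1  -1  |  -2 ]
  [ 0  1  -2  |  -2 ]
R3 -> R3 − R2
  [ 1  0   2  |   6 ]
  [ 0  1  -1  |  -2 ]
  [ 0  0  -1  |   0 ]
R3 -> -1·R3
  [ 1  0   2  |   6 ]
  [ 0  1  -1  |  -2 ]
  [ 0  0   1  |   0 ]
R2 -> R2 + R3
  [ 1  0  2  |   6 ]
  [ 0  1  0  |  -2 ]
  [ 0  0  1  |   0 ]
R1 -> R1 − 2·R3
  [ 1  0  0  |   6 ]
  [ 0  1  0  |  -2 ]
  [ 0  0  1  |   0 ]
Reading off the last column: x = 6, y = -2, z = 0.

(6, -2, 0)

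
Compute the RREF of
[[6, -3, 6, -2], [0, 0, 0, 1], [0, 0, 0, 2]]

[[1, -1/2, 1, 0], [0, 0, 0, 1], [0, 0, 0, 0]]

Multiply r1 by 1/6.
  [ 1  -1/2  1  -1/3 ]
  [ 0     0  0     1 ]
  [ 0     0  0     2 ]
Subtract 2 times r2 from r3.
  [ 1  -1/2  1  -1/3 ]
  [ 0     0  0     1 ]
  [ 0     0  0     0 ]
Add 1/3 times r2 to r1.
  [ 1  -1/2  1  0 ]
  [ 0     0  0  1 ]
  [ 0     0  0  0 ]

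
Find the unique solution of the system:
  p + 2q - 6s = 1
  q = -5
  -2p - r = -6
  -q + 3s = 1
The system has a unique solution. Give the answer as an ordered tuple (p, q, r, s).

Form the augmented matrix and row-reduce:
  [  1   2   0  -6  |   1 ]
  [  0   1   0   0  |  -5 ]
  [ -2   0  -1   0  |  -6 ]
  [  0  -1   0   3  |   1 ]
R3 -> R3 + 2·R1
  [ 1   2   0   -6  |   1 ]
  [ 0   1   0    0  |  -5 ]
  [ 0   4  -1  -12  |  -4 ]
  [ 0  -1   0    3  |   1 ]
R3 -> R3 − 4·R2
  [ 1   2   0   -6  |   1 ]
  [ 0   1   0    0  |  -5 ]
  [ 0   0  -1  -12  |  16 ]
  [ 0  -1   0    3  |   1 ]
R4 -> R4 + R2
  [ 1  2   0   -6  |   1 ]
  [ 0  1   0    0  |  -5 ]
  [ 0  0  -1  -12  |  16 ]
  [ 0  0   0    3  |  -4 ]
R3 -> -1·R3
  [ 1  2  0  -6  |    1 ]
  [ 0  1  0   0  |   -5 ]
  [ 0  0  1  12  |  -16 ]
  [ 0  0  0   3  |   -4 ]
R4 -> 1/3·R4
  [ 1  2  0  -6  |     1 ]
  [ 0  1  0   0  |    -5 ]
  [ 0  0  1  12  |   -16 ]
  [ 0  0  0   1  |  -4/3 ]
R3 -> R3 − 12·R4
  [ 1  2  0  -6  |     1 ]
  [ 0  1  0   0  |    -5 ]
  [ 0  0  1   0  |     0 ]
  [ 0  0  0   1  |  -4/3 ]
R1 -> R1 + 6·R4
  [ 1  2  0  0  |    -7 ]
  [ 0  1  0  0  |    -5 ]
  [ 0  0  1  0  |     0 ]
  [ 0  0  0  1  |  -4/3 ]
R1 -> R1 − 2·R2
  [ 1  0  0  0  |     3 ]
  [ 0  1  0  0  |    -5 ]
  [ 0  0  1  0  |     0 ]
  [ 0  0  0  1  |  -4/3 ]
Reading off the last column: p = 3, q = -5, r = 0, s = -4/3.

(3, -5, 0, -4/3)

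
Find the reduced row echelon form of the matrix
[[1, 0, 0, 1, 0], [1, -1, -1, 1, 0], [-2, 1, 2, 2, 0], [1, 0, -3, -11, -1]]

ρ2 := ρ2 − ρ1
  [  1   0   0    1   0 ]
  [  0  -1  -1    0   0 ]
  [ -2   1   2    2   0 ]
  [  1   0  -3  -11  -1 ]
ρ3 := ρ3 + 2·ρ1
  [ 1   0   0    1   0 ]
  [ 0  -1  -1    0   0 ]
  [ 0   1   2    4   0 ]
  [ 1   0  -3  -11  -1 ]
ρ4 := ρ4 − ρ1
  [ 1   0   0    1   0 ]
  [ 0  -1  -1    0   0 ]
  [ 0   1   2    4   0 ]
  [ 0   0  -3  -12  -1 ]
ρ2 := -1·ρ2
  [ 1  0   0    1   0 ]
  [ 0  1   1    0   0 ]
  [ 0  1   2    4   0 ]
  [ 0  0  -3  -12  -1 ]
ρ3 := ρ3 − ρ2
  [ 1  0   0    1   0 ]
  [ 0  1   1    0   0 ]
  [ 0  0   1    4   0 ]
  [ 0  0  -3  -12  -1 ]
ρ4 := ρ4 + 3·ρ3
  [ 1  0  0  1   0 ]
  [ 0  1  1  0   0 ]
  [ 0  0  1  4   0 ]
  [ 0  0  0  0  -1 ]
ρ4 := -1·ρ4
  [ 1  0  0  1  0 ]
  [ 0  1  1  0  0 ]
  [ 0  0  1  4  0 ]
  [ 0  0  0  0  1 ]
ρ2 := ρ2 − ρ3
  [ 1  0  0   1  0 ]
  [ 0  1  0  -4  0 ]
  [ 0  0  1   4  0 ]
  [ 0  0  0   0  1 ]

[[1, 0, 0, 1, 0], [0, 1, 0, -4, 0], [0, 0, 1, 4, 0], [0, 0, 0, 0, 1]]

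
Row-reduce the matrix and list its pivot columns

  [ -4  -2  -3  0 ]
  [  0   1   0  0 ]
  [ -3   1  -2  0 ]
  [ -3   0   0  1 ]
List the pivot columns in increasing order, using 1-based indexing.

R1 ← -1/4·R1
  [  1  1/2  3/4  0 ]
  [  0    1    0  0 ]
  [ -3    1   -2  0 ]
  [ -3    0    0  1 ]
R3 ← R3 + 3·R1
  [  1  1/2  3/4  0 ]
  [  0    1    0  0 ]
  [  0  5/2  1/4  0 ]
  [ -3    0    0  1 ]
R4 ← R4 + 3·R1
  [ 1  1/2  3/4  0 ]
  [ 0    1    0  0 ]
  [ 0  5/2  1/4  0 ]
  [ 0  3/2  9/4  1 ]
R3 ← R3 − 5/2·R2
  [ 1  1/2  3/4  0 ]
  [ 0    1    0  0 ]
  [ 0    0  1/4  0 ]
  [ 0  3/2  9/4  1 ]
R4 ← R4 − 3/2·R2
  [ 1  1/2  3/4  0 ]
  [ 0    1    0  0 ]
  [ 0    0  1/4  0 ]
  [ 0    0  9/4  1 ]
R3 ← 4·R3
  [ 1  1/2  3/4  0 ]
  [ 0    1    0  0 ]
  [ 0    0    1  0 ]
  [ 0    0  9/4  1 ]
R4 ← R4 − 9/4·R3
  [ 1  1/2  3/4  0 ]
  [ 0    1    0  0 ]
  [ 0    0    1  0 ]
  [ 0    0    0  1 ]
R1 ← R1 − 3/4·R3
  [ 1  1/2  0  0 ]
  [ 0    1  0  0 ]
  [ 0    0  1  0 ]
  [ 0    0  0  1 ]
R1 ← R1 − 1/2·R2
  [ 1  0  0  0 ]
  [ 0  1  0  0 ]
  [ 0  0  1  0 ]
  [ 0  0  0  1 ]
Pivot columns are the columns containing a leading 1.

1, 2, 3, 4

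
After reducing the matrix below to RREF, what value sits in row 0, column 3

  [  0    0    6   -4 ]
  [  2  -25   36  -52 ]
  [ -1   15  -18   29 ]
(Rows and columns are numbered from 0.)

R1 <=> R2
  [  2  -25   36  -52 ]
  [  0    0    6   -4 ]
  [ -1   15  -18   29 ]
R1 := 1/2·R1
  [  1  -25/2   18  -26 ]
  [  0      0    6   -4 ]
  [ -1     15  -18   29 ]
R3 := R3 + R1
  [ 1  -25/2  18  -26 ]
  [ 0      0   6   -4 ]
  [ 0    5/2   0    3 ]
R2 <=> R3
  [ 1  -25/2  18  -26 ]
  [ 0    5/2   0    3 ]
  [ 0      0   6   -4 ]
R2 := 2/5·R2
  [ 1  -25/2  18  -26 ]
  [ 0      1   0  6/5 ]
  [ 0      0   6   -4 ]
R3 := 1/6·R3
  [ 1  -25/2  18   -26 ]
  [ 0      1   0   6/5 ]
  [ 0      0   1  -2/3 ]
R1 := R1 − 18·R3
  [ 1  -25/2  0   -14 ]
  [ 0      1  0   6/5 ]
  [ 0      0  1  -2/3 ]
R1 := R1 + 25/2·R2
  [ 1  0  0     1 ]
  [ 0  1  0   6/5 ]
  [ 0  0  1  -2/3 ]

1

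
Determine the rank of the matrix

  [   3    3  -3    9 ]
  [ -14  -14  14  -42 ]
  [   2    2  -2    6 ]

R1 := 1/3·R1
R2 := R2 + 14·R1
R3 := R3 − 2·R1
The reduced form has 1 nonzero row.

rank = 1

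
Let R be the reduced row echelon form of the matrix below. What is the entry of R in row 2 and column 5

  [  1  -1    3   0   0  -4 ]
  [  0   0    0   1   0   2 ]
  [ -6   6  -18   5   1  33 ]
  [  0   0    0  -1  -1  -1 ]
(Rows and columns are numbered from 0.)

Add 6 times R1 to R3.
  [ 1  -1  3   0   0  -4 ]
  [ 0   0  0   1   0   2 ]
  [ 0   0  0   5   1   9 ]
  [ 0   0  0  -1  -1  -1 ]
Subtract 5 times R2 from R3.
  [ 1  -1  3   0   0  -4 ]
  [ 0   0  0   1   0   2 ]
  [ 0   0  0   0   1  -1 ]
  [ 0   0  0  -1  -1  -1 ]
Add R2 to R4.
  [ 1  -1  3  0   0  -4 ]
  [ 0   0  0  1   0   2 ]
  [ 0   0  0  0   1  -1 ]
  [ 0   0  0  0  -1   1 ]
Add R3 to R4.
  [ 1  -1  3  0  0  -4 ]
  [ 0   0  0  1  0   2 ]
  [ 0   0  0  0  1  -1 ]
  [ 0   0  0  0  0   0 ]

-1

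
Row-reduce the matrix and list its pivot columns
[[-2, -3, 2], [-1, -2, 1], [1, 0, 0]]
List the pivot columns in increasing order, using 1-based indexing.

ρ1 ← -1/2·ρ1
ρ2 ← ρ2 + ρ1
ρ3 ← ρ3 − ρ1
ρ2 ← -2·ρ2
ρ3 ← ρ3 + 3/2·ρ2
ρ1 ← ρ1 + ρ3
ρ1 ← ρ1 − 3/2·ρ2
Pivot columns are the columns containing a leading 1.

1, 2, 3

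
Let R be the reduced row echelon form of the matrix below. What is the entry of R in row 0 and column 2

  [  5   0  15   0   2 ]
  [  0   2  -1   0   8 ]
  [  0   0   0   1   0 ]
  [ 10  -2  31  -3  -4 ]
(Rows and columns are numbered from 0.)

Multiply r1 by 1/5.
  [  1   0   3   0  2/5 ]
  [  0   2  -1   0    8 ]
  [  0   0   0   1    0 ]
  [ 10  -2  31  -3   -4 ]
Subtract 10 times r1 from r4.
  [ 1   0   3   0  2/5 ]
  [ 0   2  -1   0    8 ]
  [ 0   0   0   1    0 ]
  [ 0  -2   1  -3   -8 ]
Multiply r2 by 1/2.
  [ 1   0     3   0  2/5 ]
  [ 0   1  -1/2   0    4 ]
  [ 0   0     0   1    0 ]
  [ 0  -2     1  -3   -8 ]
Add 2 times r2 to r4.
  [ 1  0     3   0  2/5 ]
  [ 0  1  -1/2   0    4 ]
  [ 0  0     0   1    0 ]
  [ 0  0     0  -3    0 ]
Add 3 times r3 to r4.
  [ 1  0     3  0  2/5 ]
  [ 0  1  -1/2  0    4 ]
  [ 0  0     0  1    0 ]
  [ 0  0     0  0    0 ]

3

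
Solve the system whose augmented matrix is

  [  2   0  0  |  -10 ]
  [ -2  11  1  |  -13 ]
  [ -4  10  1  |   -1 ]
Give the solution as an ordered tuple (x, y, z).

(-5, -2, -1)

Multiply r1 by 1/2.
Add 2 times r1 to r2.
Add 4 times r1 to r3.
Multiply r2 by 1/11.
Subtract 10 times r2 from r3.
Multiply r3 by 11.
Subtract 1/11 times r3 from r2.
Reading off the last column: x = -5, y = -2, z = -1.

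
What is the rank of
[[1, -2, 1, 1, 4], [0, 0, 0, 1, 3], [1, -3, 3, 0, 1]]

rank = 3

R3 ← R3 − R1
  [ 1  -2  1   1   4 ]
  [ 0   0  0   1   3 ]
  [ 0  -1  2  -1  -3 ]
R2 ↔ R3
  [ 1  -2  1   1   4 ]
  [ 0  -1  2  -1  -3 ]
  [ 0   0  0   1   3 ]
R2 ← -1·R2
  [ 1  -2   1  1  4 ]
  [ 0   1  -2  1  3 ]
  [ 0   0   0  1  3 ]
R2 ← R2 − R3
  [ 1  -2   1  1  4 ]
  [ 0   1  -2  0  0 ]
  [ 0   0   0  1  3 ]
R1 ← R1 − R3
  [ 1  -2   1  0  1 ]
  [ 0   1  -2  0  0 ]
  [ 0   0   0  1  3 ]
R1 ← R1 + 2·R2
  [ 1  0  -3  0  1 ]
  [ 0  1  -2  0  0 ]
  [ 0  0   0  1  3 ]
The reduced form has 3 nonzero rows.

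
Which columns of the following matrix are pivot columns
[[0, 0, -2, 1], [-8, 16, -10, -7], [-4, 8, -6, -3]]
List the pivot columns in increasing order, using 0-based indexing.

0, 2

Swap R1 and R2.
  [ -8  16  -10  -7 ]
  [  0   0   -2   1 ]
  [ -4   8   -6  -3 ]
Multiply R1 by -1/8.
  [  1  -2  5/4  7/8 ]
  [  0   0   -2    1 ]
  [ -4   8   -6   -3 ]
Add 4 times R1 to R3.
  [ 1  -2  5/4  7/8 ]
  [ 0   0   -2    1 ]
  [ 0   0   -1  1/2 ]
Multiply R2 by -1/2.
  [ 1  -2  5/4   7/8 ]
  [ 0   0    1  -1/2 ]
  [ 0   0   -1   1/2 ]
Add R2 to R3.
  [ 1  -2  5/4   7/8 ]
  [ 0   0    1  -1/2 ]
  [ 0   0    0     0 ]
Subtract 5/4 times R2 from R1.
  [ 1  -2  0   3/2 ]
  [ 0   0  1  -1/2 ]
  [ 0   0  0     0 ]
Pivot columns are the columns containing a leading 1.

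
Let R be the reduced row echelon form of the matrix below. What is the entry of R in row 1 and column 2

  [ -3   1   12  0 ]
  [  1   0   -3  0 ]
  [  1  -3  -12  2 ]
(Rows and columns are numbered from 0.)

3

r1 := -1/3·r1
  [ 1  -1/3   -4  0 ]
  [ 1     0   -3  0 ]
  [ 1    -3  -12  2 ]
r2 := r2 − r1
  [ 1  -1/3   -4  0 ]
  [ 0   1/3    1  0 ]
  [ 1    -3  -12  2 ]
r3 := r3 − r1
  [ 1  -1/3  -4  0 ]
  [ 0   1/3   1  0 ]
  [ 0  -8/3  -8  2 ]
r2 := 3·r2
  [ 1  -1/3  -4  0 ]
  [ 0     1   3  0 ]
  [ 0  -8/3  -8  2 ]
r3 := r3 + 8/3·r2
  [ 1  -1/3  -4  0 ]
  [ 0     1   3  0 ]
  [ 0     0   0  2 ]
r3 := 1/2·r3
  [ 1  -1/3  -4  0 ]
  [ 0     1   3  0 ]
  [ 0     0   0  1 ]
r1 := r1 + 1/3·r2
  [ 1  0  -3  0 ]
  [ 0  1   3  0 ]
  [ 0  0   0  1 ]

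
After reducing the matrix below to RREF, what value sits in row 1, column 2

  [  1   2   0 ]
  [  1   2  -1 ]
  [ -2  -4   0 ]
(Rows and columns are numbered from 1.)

2

R2 → R2 − R1
  [  1   2   0 ]
  [  0   0  -1 ]
  [ -2  -4   0 ]
R3 → R3 + 2·R1
  [ 1  2   0 ]
  [ 0  0  -1 ]
  [ 0  0   0 ]
R2 → -1·R2
  [ 1  2  0 ]
  [ 0  0  1 ]
  [ 0  0  0 ]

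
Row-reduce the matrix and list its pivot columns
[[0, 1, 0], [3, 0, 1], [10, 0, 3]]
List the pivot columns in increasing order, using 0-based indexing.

0, 1, 2

r1 <-> r2
  [  3  0  1 ]
  [  0  1  0 ]
  [ 10  0  3 ]
r1 → 1/3·r1
  [  1  0  1/3 ]
  [  0  1    0 ]
  [ 10  0    3 ]
r3 → r3 − 10·r1
  [ 1  0   1/3 ]
  [ 0  1     0 ]
  [ 0  0  -1/3 ]
r3 → -3·r3
  [ 1  0  1/3 ]
  [ 0  1    0 ]
  [ 0  0    1 ]
r1 → r1 − 1/3·r3
  [ 1  0  0 ]
  [ 0  1  0 ]
  [ 0  0  1 ]
Pivot columns are the columns containing a leading 1.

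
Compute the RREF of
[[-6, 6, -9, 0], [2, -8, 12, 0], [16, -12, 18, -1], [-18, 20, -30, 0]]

[[1, 0, 0, 0], [0, 1, -3/2, 0], [0, 0, 0, 1], [0, 0, 0, 0]]

R1 ← -1/6·R1
  [   1   -1  3/2   0 ]
  [   2   -8   12   0 ]
  [  16  -12   18  -1 ]
  [ -18   20  -30   0 ]
R2 ← R2 − 2·R1
  [   1   -1  3/2   0 ]
  [   0   -6    9   0 ]
  [  16  -12   18  -1 ]
  [ -18   20  -30   0 ]
R3 ← R3 − 16·R1
  [   1  -1  3/2   0 ]
  [   0  -6    9   0 ]
  [   0   4   -6  -1 ]
  [ -18  20  -30   0 ]
R4 ← R4 + 18·R1
  [ 1  -1  3/2   0 ]
  [ 0  -6    9   0 ]
  [ 0   4   -6  -1 ]
  [ 0   2   -3   0 ]
R2 ← -1/6·R2
  [ 1  -1   3/2   0 ]
  [ 0   1  -3/2   0 ]
  [ 0   4    -6  -1 ]
  [ 0   2    -3   0 ]
R3 ← R3 − 4·R2
  [ 1  -1   3/2   0 ]
  [ 0   1  -3/2   0 ]
  [ 0   0     0  -1 ]
  [ 0   2    -3   0 ]
R4 ← R4 − 2·R2
  [ 1  -1   3/2   0 ]
  [ 0   1  -3/2   0 ]
  [ 0   0     0  -1 ]
  [ 0   0     0   0 ]
R3 ← -1·R3
  [ 1  -1   3/2  0 ]
  [ 0   1  -3/2  0 ]
  [ 0   0     0  1 ]
  [ 0   0     0  0 ]
R1 ← R1 + R2
  [ 1  0     0  0 ]
  [ 0  1  -3/2  0 ]
  [ 0  0     0  1 ]
  [ 0  0     0  0 ]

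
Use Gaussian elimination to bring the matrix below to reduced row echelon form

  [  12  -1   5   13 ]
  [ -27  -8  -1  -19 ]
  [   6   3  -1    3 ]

[[1, 0, 1/3, 1], [0, 1, -1, -1], [0, 0, 0, 0]]

R1 → 1/12·R1
  [   1  -1/12  5/12  13/12 ]
  [ -27     -8    -1    -19 ]
  [   6      3    -1      3 ]
R2 → R2 + 27·R1
  [ 1  -1/12  5/12  13/12 ]
  [ 0  -41/4  41/4   41/4 ]
  [ 6      3    -1      3 ]
R3 → R3 − 6·R1
  [ 1  -1/12  5/12  13/12 ]
  [ 0  -41/4  41/4   41/4 ]
  [ 0    7/2  -7/2   -7/2 ]
R2 → -4/41·R2
  [ 1  -1/12  5/12  13/12 ]
  [ 0      1    -1     -1 ]
  [ 0    7/2  -7/2   -7/2 ]
R3 → R3 − 7/2·R2
  [ 1  -1/12  5/12  13/12 ]
  [ 0      1    -1     -1 ]
  [ 0      0     0      0 ]
R1 → R1 + 1/12·R2
  [ 1  0  1/3   1 ]
  [ 0  1   -1  -1 ]
  [ 0  0    0   0 ]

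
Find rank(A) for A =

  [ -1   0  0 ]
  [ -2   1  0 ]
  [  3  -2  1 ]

rank = 3

ρ1 → -1·ρ1
  [  1   0  0 ]
  [ -2   1  0 ]
  [  3  -2  1 ]
ρ2 → ρ2 + 2·ρ1
  [ 1   0  0 ]
  [ 0   1  0 ]
  [ 3  -2  1 ]
ρ3 → ρ3 − 3·ρ1
  [ 1   0  0 ]
  [ 0   1  0 ]
  [ 0  -2  1 ]
ρ3 → ρ3 + 2·ρ2
  [ 1  0  0 ]
  [ 0  1  0 ]
  [ 0  0  1 ]
The reduced form has 3 nonzero rows.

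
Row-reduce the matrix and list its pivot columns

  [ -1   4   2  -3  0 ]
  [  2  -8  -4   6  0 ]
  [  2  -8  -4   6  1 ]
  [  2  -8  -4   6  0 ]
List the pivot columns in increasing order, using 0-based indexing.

0, 4

ρ1 -> -1·ρ1
  [ 1  -4  -2  3  0 ]
  [ 2  -8  -4  6  0 ]
  [ 2  -8  -4  6  1 ]
  [ 2  -8  -4  6  0 ]
ρ2 -> ρ2 − 2·ρ1
  [ 1  -4  -2  3  0 ]
  [ 0   0   0  0  0 ]
  [ 2  -8  -4  6  1 ]
  [ 2  -8  -4  6  0 ]
ρ3 -> ρ3 − 2·ρ1
  [ 1  -4  -2  3  0 ]
  [ 0   0   0  0  0 ]
  [ 0   0   0  0  1 ]
  [ 2  -8  -4  6  0 ]
ρ4 -> ρ4 − 2·ρ1
  [ 1  -4  -2  3  0 ]
  [ 0   0   0  0  0 ]
  [ 0   0   0  0  1 ]
  [ 0   0   0  0  0 ]
ρ2 <-> ρ3
  [ 1  -4  -2  3  0 ]
  [ 0   0   0  0  1 ]
  [ 0   0   0  0  0 ]
  [ 0   0   0  0  0 ]
Pivot columns are the columns containing a leading 1.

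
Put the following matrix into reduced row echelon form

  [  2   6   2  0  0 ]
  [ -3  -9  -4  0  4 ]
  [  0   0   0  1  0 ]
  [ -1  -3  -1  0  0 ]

[[1, 3, 0, 0, 4], [0, 0, 1, 0, -4], [0, 0, 0, 1, 0], [0, 0, 0, 0, 0]]

ρ1 := 1/2·ρ1
ρ2 := ρ2 + 3·ρ1
ρ4 := ρ4 + ρ1
ρ2 := -1·ρ2
ρ1 := ρ1 − ρ2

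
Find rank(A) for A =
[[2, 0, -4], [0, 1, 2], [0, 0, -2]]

rank = 3

r1 ← 1/2·r1
  [ 1  0  -2 ]
  [ 0  1   2 ]
  [ 0  0  -2 ]
r3 ← -1/2·r3
  [ 1  0  -2 ]
  [ 0  1   2 ]
  [ 0  0   1 ]
r2 ← r2 − 2·r3
  [ 1  0  -2 ]
  [ 0  1   0 ]
  [ 0  0   1 ]
r1 ← r1 + 2·r3
  [ 1  0  0 ]
  [ 0  1  0 ]
  [ 0  0  1 ]
The reduced form has 3 nonzero rows.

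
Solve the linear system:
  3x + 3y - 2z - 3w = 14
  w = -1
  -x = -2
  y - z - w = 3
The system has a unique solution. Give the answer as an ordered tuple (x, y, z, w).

Form the augmented matrix and row-reduce:
  [  3  3  -2  -3  |  14 ]
  [  0  0   0   1  |  -1 ]
  [ -1  0   0   0  |  -2 ]
  [  0  1  -1  -1  |   3 ]
Multiply R1 by 1/3.
  [  1  1  -2/3  -1  |  14/3 ]
  [  0  0     0   1  |    -1 ]
  [ -1  0     0   0  |    -2 ]
  [  0  1    -1  -1  |     3 ]
Add R1 to R3.
  [ 1  1  -2/3  -1  |  14/3 ]
  [ 0  0     0   1  |    -1 ]
  [ 0  1  -2/3  -1  |   8/3 ]
  [ 0  1    -1  -1  |     3 ]
Swap R2 and R3.
  [ 1  1  -2/3  -1  |  14/3 ]
  [ 0  1  -2/3  -1  |   8/3 ]
  [ 0  0     0   1  |    -1 ]
  [ 0  1    -1  -1  |     3 ]
Subtract R2 from R4.
  [ 1  1  -2/3  -1  |  14/3 ]
  [ 0  1  -2/3  -1  |   8/3 ]
  [ 0  0     0   1  |    -1 ]
  [ 0  0  -1/3   0  |   1/3 ]
Swap R3 and R4.
  [ 1  1  -2/3  -1  |  14/3 ]
  [ 0  1  -2/3  -1  |   8/3 ]
  [ 0  0  -1/3   0  |   1/3 ]
  [ 0  0     0   1  |    -1 ]
Multiply R3 by -3.
  [ 1  1  -2/3  -1  |  14/3 ]
  [ 0  1  -2/3  -1  |   8/3 ]
  [ 0  0     1   0  |    -1 ]
  [ 0  0     0   1  |    -1 ]
Add R4 to R2.
  [ 1  1  -2/3  -1  |  14/3 ]
  [ 0  1  -2/3   0  |   5/3 ]
  [ 0  0     1   0  |    -1 ]
  [ 0  0     0   1  |    -1 ]
Add R4 to R1.
  [ 1  1  -2/3  0  |  11/3 ]
  [ 0  1  -2/3  0  |   5/3 ]
  [ 0  0     1  0  |    -1 ]
  [ 0  0     0  1  |    -1 ]
Add 2/3 times R3 to R2.
  [ 1  1  -2/3  0  |  11/3 ]
  [ 0  1     0  0  |     1 ]
  [ 0  0     1  0  |    -1 ]
  [ 0  0     0  1  |    -1 ]
Add 2/3 times R3 to R1.
  [ 1  1  0  0  |   3 ]
  [ 0  1  0  0  |   1 ]
  [ 0  0  1  0  |  -1 ]
  [ 0  0  0  1  |  -1 ]
Subtract R2 from R1.
  [ 1  0  0  0  |   2 ]
  [ 0  1  0  0  |   1 ]
  [ 0  0  1  0  |  -1 ]
  [ 0  0  0  1  |  -1 ]
Reading off the last column: x = 2, y = 1, z = -1, w = -1.

(2, 1, -1, -1)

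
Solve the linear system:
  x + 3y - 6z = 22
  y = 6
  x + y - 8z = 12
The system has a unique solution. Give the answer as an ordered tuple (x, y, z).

(-2, 6, -1)

Form the augmented matrix and row-reduce:
  [ 1  3  -6  |  22 ]
  [ 0  1   0  |   6 ]
  [ 1  1  -8  |  12 ]
R3 := R3 − R1
  [ 1   3  -6  |   22 ]
  [ 0   1   0  |    6 ]
  [ 0  -2  -2  |  -10 ]
R3 := R3 + 2·R2
  [ 1  3  -6  |  22 ]
  [ 0  1   0  |   6 ]
  [ 0  0  -2  |   2 ]
R3 := -1/2·R3
  [ 1  3  -6  |  22 ]
  [ 0  1   0  |   6 ]
  [ 0  0   1  |  -1 ]
R1 := R1 + 6·R3
  [ 1  3  0  |  16 ]
  [ 0  1  0  |   6 ]
  [ 0  0  1  |  -1 ]
R1 := R1 − 3·R2
  [ 1  0  0  |  -2 ]
  [ 0  1  0  |   6 ]
  [ 0  0  1  |  -1 ]
Reading off the last column: x = -2, y = 6, z = -1.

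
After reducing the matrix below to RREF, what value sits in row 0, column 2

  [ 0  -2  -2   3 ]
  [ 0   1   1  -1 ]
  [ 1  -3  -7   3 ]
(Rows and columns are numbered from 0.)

r1 ↔ r3
  [ 1  -3  -7   3 ]
  [ 0   1   1  -1 ]
  [ 0  -2  -2   3 ]
r3 → r3 + 2·r2
  [ 1  -3  -7   3 ]
  [ 0   1   1  -1 ]
  [ 0   0   0   1 ]
r2 → r2 + r3
  [ 1  -3  -7  3 ]
  [ 0   1   1  0 ]
  [ 0   0   0  1 ]
r1 → r1 − 3·r3
  [ 1  -3  -7  0 ]
  [ 0   1   1  0 ]
  [ 0   0   0  1 ]
r1 → r1 + 3·r2
  [ 1  0  -4  0 ]
  [ 0  1   1  0 ]
  [ 0  0   0  1 ]

-4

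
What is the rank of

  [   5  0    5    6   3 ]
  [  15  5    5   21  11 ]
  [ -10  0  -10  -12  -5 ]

Multiply ρ1 by 1/5.
  [   1  0    1  6/5  3/5 ]
  [  15  5    5   21   11 ]
  [ -10  0  -10  -12   -5 ]
Subtract 15 times ρ1 from ρ2.
  [   1  0    1  6/5  3/5 ]
  [   0  5  -10    3    2 ]
  [ -10  0  -10  -12   -5 ]
Add 10 times ρ1 to ρ3.
  [ 1  0    1  6/5  3/5 ]
  [ 0  5  -10    3    2 ]
  [ 0  0    0    0    1 ]
Multiply ρ2 by 1/5.
  [ 1  0   1  6/5  3/5 ]
  [ 0  1  -2  3/5  2/5 ]
  [ 0  0   0    0    1 ]
Subtract 2/5 times ρ3 from ρ2.
  [ 1  0   1  6/5  3/5 ]
  [ 0  1  -2  3/5    0 ]
  [ 0  0   0    0    1 ]
Subtract 3/5 times ρ3 from ρ1.
  [ 1  0   1  6/5  0 ]
  [ 0  1  -2  3/5  0 ]
  [ 0  0   0    0  1 ]
The reduced form has 3 nonzero rows.

rank = 3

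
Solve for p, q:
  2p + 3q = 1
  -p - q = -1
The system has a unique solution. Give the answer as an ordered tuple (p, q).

Form the augmented matrix and row-reduce:
  [  2   3  |   1 ]
  [ -1  -1  |  -1 ]
R1 := 1/2·R1
  [  1  3/2  |  1/2 ]
  [ -1   -1  |   -1 ]
R2 := R2 + R1
  [ 1  3/2  |   1/2 ]
  [ 0  1/2  |  -1/2 ]
R2 := 2·R2
  [ 1  3/2  |  1/2 ]
  [ 0    1  |   -1 ]
R1 := R1 − 3/2·R2
  [ 1  0  |   2 ]
  [ 0  1  |  -1 ]
Reading off the last column: p = 2, q = -1.

(2, -1)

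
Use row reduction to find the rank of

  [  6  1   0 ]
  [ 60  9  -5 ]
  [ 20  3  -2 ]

Multiply R1 by 1/6.
  [  1  1/6   0 ]
  [ 60    9  -5 ]
  [ 20    3  -2 ]
Subtract 60 times R1 from R2.
  [  1  1/6   0 ]
  [  0   -1  -5 ]
  [ 20    3  -2 ]
Subtract 20 times R1 from R3.
  [ 1   1/6   0 ]
  [ 0    -1  -5 ]
  [ 0  -1/3  -2 ]
Multiply R2 by -1.
  [ 1   1/6   0 ]
  [ 0     1   5 ]
  [ 0  -1/3  -2 ]
Add 1/3 times R2 to R3.
  [ 1  1/6     0 ]
  [ 0    1     5 ]
  [ 0    0  -1/3 ]
Multiply R3 by -3.
  [ 1  1/6  0 ]
  [ 0    1  5 ]
  [ 0    0  1 ]
Subtract 5 times R3 from R2.
  [ 1  1/6  0 ]
  [ 0    1  0 ]
  [ 0    0  1 ]
Subtract 1/6 times R2 from R1.
  [ 1  0  0 ]
  [ 0  1  0 ]
  [ 0  0  1 ]
The reduced form has 3 nonzero rows.

rank = 3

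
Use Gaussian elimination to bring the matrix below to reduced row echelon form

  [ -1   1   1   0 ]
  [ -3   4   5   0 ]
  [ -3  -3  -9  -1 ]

[[1, 0, 1, 0], [0, 1, 2, 0], [0, 0, 0, 1]]

ρ1 -> -1·ρ1
  [  1  -1  -1   0 ]
  [ -3   4   5   0 ]
  [ -3  -3  -9  -1 ]
ρ2 -> ρ2 + 3·ρ1
  [  1  -1  -1   0 ]
  [  0   1   2   0 ]
  [ -3  -3  -9  -1 ]
ρ3 -> ρ3 + 3·ρ1
  [ 1  -1   -1   0 ]
  [ 0   1    2   0 ]
  [ 0  -6  -12  -1 ]
ρ3 -> ρ3 + 6·ρ2
  [ 1  -1  -1   0 ]
  [ 0   1   2   0 ]
  [ 0   0   0  -1 ]
ρ3 -> -1·ρ3
  [ 1  -1  -1  0 ]
  [ 0   1   2  0 ]
  [ 0   0   0  1 ]
ρ1 -> ρ1 + ρ2
  [ 1  0  1  0 ]
  [ 0  1  2  0 ]
  [ 0  0  0  1 ]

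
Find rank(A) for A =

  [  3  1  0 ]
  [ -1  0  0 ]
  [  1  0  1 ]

ρ1 := 1/3·ρ1
  [  1  1/3  0 ]
  [ -1    0  0 ]
  [  1    0  1 ]
ρ2 := ρ2 + ρ1
  [ 1  1/3  0 ]
  [ 0  1/3  0 ]
  [ 1    0  1 ]
ρ3 := ρ3 − ρ1
  [ 1   1/3  0 ]
  [ 0   1/3  0 ]
  [ 0  -1/3  1 ]
ρ2 := 3·ρ2
  [ 1   1/3  0 ]
  [ 0     1  0 ]
  [ 0  -1/3  1 ]
ρ3 := ρ3 + 1/3·ρ2
  [ 1  1/3  0 ]
  [ 0    1  0 ]
  [ 0    0  1 ]
ρ1 := ρ1 − 1/3·ρ2
  [ 1  0  0 ]
  [ 0  1  0 ]
  [ 0  0  1 ]
The reduced form has 3 nonzero rows.

rank = 3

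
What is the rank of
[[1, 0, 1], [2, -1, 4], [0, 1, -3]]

rank = 3

Subtract 2 times r1 from r2.
  [ 1   0   1 ]
  [ 0  -1   2 ]
  [ 0   1  -3 ]
Multiply r2 by -1.
  [ 1  0   1 ]
  [ 0  1  -2 ]
  [ 0  1  -3 ]
Subtract r2 from r3.
  [ 1  0   1 ]
  [ 0  1  -2 ]
  [ 0  0  -1 ]
Multiply r3 by -1.
  [ 1  0   1 ]
  [ 0  1  -2 ]
  [ 0  0   1 ]
Add 2 times r3 to r2.
  [ 1  0  1 ]
  [ 0  1  0 ]
  [ 0  0  1 ]
Subtract r3 from r1.
  [ 1  0  0 ]
  [ 0  1  0 ]
  [ 0  0  1 ]
The reduced form has 3 nonzero rows.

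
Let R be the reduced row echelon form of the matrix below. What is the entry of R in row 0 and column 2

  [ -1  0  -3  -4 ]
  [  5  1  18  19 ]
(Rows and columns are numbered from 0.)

3

R1 -> -1·R1
  [ 1  0   3   4 ]
  [ 5  1  18  19 ]
R2 -> R2 − 5·R1
  [ 1  0  3   4 ]
  [ 0  1  3  -1 ]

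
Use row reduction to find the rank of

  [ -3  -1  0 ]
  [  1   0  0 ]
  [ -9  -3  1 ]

rank = 3

r1 -> -1/3·r1
  [  1  1/3  0 ]
  [  1    0  0 ]
  [ -9   -3  1 ]
r2 -> r2 − r1
  [  1   1/3  0 ]
  [  0  -1/3  0 ]
  [ -9    -3  1 ]
r3 -> r3 + 9·r1
  [ 1   1/3  0 ]
  [ 0  -1/3  0 ]
  [ 0     0  1 ]
r2 -> -3·r2
  [ 1  1/3  0 ]
  [ 0    1  0 ]
  [ 0    0  1 ]
r1 -> r1 − 1/3·r2
  [ 1  0  0 ]
  [ 0  1  0 ]
  [ 0  0  1 ]
The reduced form has 3 nonzero rows.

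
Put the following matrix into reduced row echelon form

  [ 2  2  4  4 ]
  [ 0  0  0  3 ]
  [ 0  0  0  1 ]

[[1, 1, 2, 0], [0, 0, 0, 1], [0, 0, 0, 0]]

r1 → 1/2·r1
  [ 1  1  2  2 ]
  [ 0  0  0  3 ]
  [ 0  0  0  1 ]
r2 → 1/3·r2
  [ 1  1  2  2 ]
  [ 0  0  0  1 ]
  [ 0  0  0  1 ]
r3 → r3 − r2
  [ 1  1  2  2 ]
  [ 0  0  0  1 ]
  [ 0  0  0  0 ]
r1 → r1 − 2·r2
  [ 1  1  2  0 ]
  [ 0  0  0  1 ]
  [ 0  0  0  0 ]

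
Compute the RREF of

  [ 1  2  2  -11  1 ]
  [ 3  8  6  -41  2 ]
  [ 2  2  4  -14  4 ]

R2 → R2 − 3·R1
R3 → R3 − 2·R1
R2 → 1/2·R2
R3 → R3 + 2·R2
R2 → R2 + 1/2·R3
R1 → R1 − R3
R1 → R1 − 2·R2

[[1, 0, 2, -3, 0], [0, 1, 0, -4, 0], [0, 0, 0, 0, 1]]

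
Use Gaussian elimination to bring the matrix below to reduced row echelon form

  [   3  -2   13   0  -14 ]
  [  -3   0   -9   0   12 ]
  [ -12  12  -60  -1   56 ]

[[1, 0, 3, 0, -4], [0, 1, -2, 0, 1], [0, 0, 0, 1, 4]]

R1 ← 1/3·R1
  [   1  -2/3  13/3   0  -14/3 ]
  [  -3     0    -9   0     12 ]
  [ -12    12   -60  -1     56 ]
R2 ← R2 + 3·R1
  [   1  -2/3  13/3   0  -14/3 ]
  [   0    -2     4   0     -2 ]
  [ -12    12   -60  -1     56 ]
R3 ← R3 + 12·R1
  [ 1  -2/3  13/3   0  -14/3 ]
  [ 0    -2     4   0     -2 ]
  [ 0     4    -8  -1      0 ]
R2 ← -1/2·R2
  [ 1  -2/3  13/3   0  -14/3 ]
  [ 0     1    -2   0      1 ]
  [ 0     4    -8  -1      0 ]
R3 ← R3 − 4·R2
  [ 1  -2/3  13/3   0  -14/3 ]
  [ 0     1    -2   0      1 ]
  [ 0     0     0  -1     -4 ]
R3 ← -1·R3
  [ 1  -2/3  13/3  0  -14/3 ]
  [ 0     1    -2  0      1 ]
  [ 0     0     0  1      4 ]
R1 ← R1 + 2/3·R2
  [ 1  0   3  0  -4 ]
  [ 0  1  -2  0   1 ]
  [ 0  0   0  1   4 ]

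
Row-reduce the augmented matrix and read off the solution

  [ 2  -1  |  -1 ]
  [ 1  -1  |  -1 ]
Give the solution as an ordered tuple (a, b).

(0, 1)

Multiply R1 by 1/2.
Subtract R1 from R2.
Multiply R2 by -2.
Add 1/2 times R2 to R1.
Reading off the last column: a = 0, b = 1.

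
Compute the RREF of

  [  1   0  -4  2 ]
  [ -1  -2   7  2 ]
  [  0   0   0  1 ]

Add R1 to R2.
  [ 1   0  -4  2 ]
  [ 0  -2   3  4 ]
  [ 0   0   0  1 ]
Multiply R2 by -1/2.
  [ 1  0    -4   2 ]
  [ 0  1  -3/2  -2 ]
  [ 0  0     0   1 ]
Add 2 times R3 to R2.
  [ 1  0    -4  2 ]
  [ 0  1  -3/2  0 ]
  [ 0  0     0  1 ]
Subtract 2 times R3 from R1.
  [ 1  0    -4  0 ]
  [ 0  1  -3/2  0 ]
  [ 0  0     0  1 ]

[[1, 0, -4, 0], [0, 1, -3/2, 0], [0, 0, 0, 1]]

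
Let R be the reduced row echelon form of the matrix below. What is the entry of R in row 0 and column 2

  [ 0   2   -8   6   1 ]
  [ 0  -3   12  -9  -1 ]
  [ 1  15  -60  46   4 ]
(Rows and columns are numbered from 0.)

0

Swap r1 and r3.
  [ 1  15  -60  46   4 ]
  [ 0  -3   12  -9  -1 ]
  [ 0   2   -8   6   1 ]
Multiply r2 by -1/3.
  [ 1  15  -60  46    4 ]
  [ 0   1   -4   3  1/3 ]
  [ 0   2   -8   6    1 ]
Subtract 2 times r2 from r3.
  [ 1  15  -60  46    4 ]
  [ 0   1   -4   3  1/3 ]
  [ 0   0    0   0  1/3 ]
Multiply r3 by 3.
  [ 1  15  -60  46    4 ]
  [ 0   1   -4   3  1/3 ]
  [ 0   0    0   0    1 ]
Subtract 1/3 times r3 from r2.
  [ 1  15  -60  46  4 ]
  [ 0   1   -4   3  0 ]
  [ 0   0    0   0  1 ]
Subtract 4 times r3 from r1.
  [ 1  15  -60  46  0 ]
  [ 0   1   -4   3  0 ]
  [ 0   0    0   0  1 ]
Subtract 15 times r2 from r1.
  [ 1  0   0  1  0 ]
  [ 0  1  -4  3  0 ]
  [ 0  0   0  0  1 ]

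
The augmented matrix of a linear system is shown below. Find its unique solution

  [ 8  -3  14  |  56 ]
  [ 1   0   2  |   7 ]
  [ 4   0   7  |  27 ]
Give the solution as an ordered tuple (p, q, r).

(5, -2/3, 1)

r1 → 1/8·r1
  [ 1  -3/8  7/4  |   7 ]
  [ 1     0    2  |   7 ]
  [ 4     0    7  |  27 ]
r2 → r2 − r1
  [ 1  -3/8  7/4  |   7 ]
  [ 0   3/8  1/4  |   0 ]
  [ 4     0    7  |  27 ]
r3 → r3 − 4·r1
  [ 1  -3/8  7/4  |   7 ]
  [ 0   3/8  1/4  |   0 ]
  [ 0   3/2    0  |  -1 ]
r2 → 8/3·r2
  [ 1  -3/8  7/4  |   7 ]
  [ 0     1  2/3  |   0 ]
  [ 0   3/2    0  |  -1 ]
r3 → r3 − 3/2·r2
  [ 1  -3/8  7/4  |   7 ]
  [ 0     1  2/3  |   0 ]
  [ 0     0   -1  |  -1 ]
r3 → -1·r3
  [ 1  -3/8  7/4  |  7 ]
  [ 0     1  2/3  |  0 ]
  [ 0     0    1  |  1 ]
r2 → r2 − 2/3·r3
  [ 1  -3/8  7/4  |     7 ]
  [ 0     1    0  |  -2/3 ]
  [ 0     0    1  |     1 ]
r1 → r1 − 7/4·r3
  [ 1  -3/8  0  |  21/4 ]
  [ 0     1  0  |  -2/3 ]
  [ 0     0  1  |     1 ]
r1 → r1 + 3/8·r2
  [ 1  0  0  |     5 ]
  [ 0  1  0  |  -2/3 ]
  [ 0  0  1  |     1 ]
Reading off the last column: p = 5, q = -2/3, r = 1.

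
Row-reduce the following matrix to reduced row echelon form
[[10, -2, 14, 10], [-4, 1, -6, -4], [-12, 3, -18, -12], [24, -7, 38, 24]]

ρ1 → 1/10·ρ1
  [   1  -1/5  7/5    1 ]
  [  -4     1   -6   -4 ]
  [ -12     3  -18  -12 ]
  [  24    -7   38   24 ]
ρ2 → ρ2 + 4·ρ1
  [   1  -1/5   7/5    1 ]
  [   0   1/5  -2/5    0 ]
  [ -12     3   -18  -12 ]
  [  24    -7    38   24 ]
ρ3 → ρ3 + 12·ρ1
  [  1  -1/5   7/5   1 ]
  [  0   1/5  -2/5   0 ]
  [  0   3/5  -6/5   0 ]
  [ 24    -7    38  24 ]
ρ4 → ρ4 − 24·ρ1
  [ 1   -1/5   7/5  1 ]
  [ 0    1/5  -2/5  0 ]
  [ 0    3/5  -6/5  0 ]
  [ 0  -11/5  22/5  0 ]
ρ2 → 5·ρ2
  [ 1   -1/5   7/5  1 ]
  [ 0      1    -2  0 ]
  [ 0    3/5  -6/5  0 ]
  [ 0  -11/5  22/5  0 ]
ρ3 → ρ3 − 3/5·ρ2
  [ 1   -1/5   7/5  1 ]
  [ 0      1    -2  0 ]
  [ 0      0     0  0 ]
  [ 0  -11/5  22/5  0 ]
ρ4 → ρ4 + 11/5·ρ2
  [ 1  -1/5  7/5  1 ]
  [ 0     1   -2  0 ]
  [ 0     0    0  0 ]
  [ 0     0    0  0 ]
ρ1 → ρ1 + 1/5·ρ2
  [ 1  0   1  1 ]
  [ 0  1  -2  0 ]
  [ 0  0   0  0 ]
  [ 0  0   0  0 ]

[[1, 0, 1, 1], [0, 1, -2, 0], [0, 0, 0, 0], [0, 0, 0, 0]]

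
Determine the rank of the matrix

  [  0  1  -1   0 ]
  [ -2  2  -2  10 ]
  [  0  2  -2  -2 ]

rank = 3

ρ1 ↔ ρ2
  [ -2  2  -2  10 ]
  [  0  1  -1   0 ]
  [  0  2  -2  -2 ]
ρ1 -> -1/2·ρ1
  [ 1  -1   1  -5 ]
  [ 0   1  -1   0 ]
  [ 0   2  -2  -2 ]
ρ3 -> ρ3 − 2·ρ2
  [ 1  -1   1  -5 ]
  [ 0   1  -1   0 ]
  [ 0   0   0  -2 ]
ρ3 -> -1/2·ρ3
  [ 1  -1   1  -5 ]
  [ 0   1  -1   0 ]
  [ 0   0   0   1 ]
ρ1 -> ρ1 + 5·ρ3
  [ 1  -1   1  0 ]
  [ 0   1  -1  0 ]
  [ 0   0   0  1 ]
ρ1 -> ρ1 + ρ2
  [ 1  0   0  0 ]
  [ 0  1  -1  0 ]
  [ 0  0   0  1 ]
The reduced form has 3 nonzero rows.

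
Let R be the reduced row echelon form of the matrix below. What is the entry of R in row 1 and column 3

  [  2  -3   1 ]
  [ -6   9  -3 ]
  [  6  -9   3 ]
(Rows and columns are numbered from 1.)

Multiply r1 by 1/2.
Add 6 times r1 to r2.
Subtract 6 times r1 from r3.

1/2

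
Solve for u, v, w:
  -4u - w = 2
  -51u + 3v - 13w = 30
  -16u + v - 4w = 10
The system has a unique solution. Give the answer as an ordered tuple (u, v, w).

Form the augmented matrix and row-reduce:
  [  -4  0   -1  |   2 ]
  [ -51  3  -13  |  30 ]
  [ -16  1   -4  |  10 ]
ρ1 → -1/4·ρ1
  [   1  0  1/4  |  -1/2 ]
  [ -51  3  -13  |    30 ]
  [ -16  1   -4  |    10 ]
ρ2 → ρ2 + 51·ρ1
  [   1  0   1/4  |  -1/2 ]
  [   0  3  -1/4  |   9/2 ]
  [ -16  1    -4  |    10 ]
ρ3 → ρ3 + 16·ρ1
  [ 1  0   1/4  |  -1/2 ]
  [ 0  3  -1/4  |   9/2 ]
  [ 0  1     0  |     2 ]
ρ2 → 1/3·ρ2
  [ 1  0    1/4  |  -1/2 ]
  [ 0  1  -1/12  |   3/2 ]
  [ 0  1      0  |     2 ]
ρ3 → ρ3 − ρ2
  [ 1  0    1/4  |  -1/2 ]
  [ 0  1  -1/12  |   3/2 ]
  [ 0  0   1/12  |   1/2 ]
ρ3 → 12·ρ3
  [ 1  0    1/4  |  -1/2 ]
  [ 0  1  -1/12  |   3/2 ]
  [ 0  0      1  |     6 ]
ρ2 → ρ2 + 1/12·ρ3
  [ 1  0  1/4  |  -1/2 ]
  [ 0  1    0  |     2 ]
  [ 0  0    1  |     6 ]
ρ1 → ρ1 − 1/4·ρ3
  [ 1  0  0  |  -2 ]
  [ 0  1  0  |   2 ]
  [ 0  0  1  |   6 ]
Reading off the last column: u = -2, v = 2, w = 6.

(-2, 2, 6)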